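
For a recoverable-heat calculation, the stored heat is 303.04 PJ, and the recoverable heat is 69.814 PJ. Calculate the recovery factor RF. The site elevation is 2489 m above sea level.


RF = Q_rec / Q_s
RF = 69.814 / 303.04
RF = 0.23038


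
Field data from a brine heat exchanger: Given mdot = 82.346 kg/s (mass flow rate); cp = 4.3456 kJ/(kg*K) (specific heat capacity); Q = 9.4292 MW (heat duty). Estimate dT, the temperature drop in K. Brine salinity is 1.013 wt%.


dT = Q * 1000 / (mdot * cp)
dT = 9.4292 * 1000 / (82.346 * 4.3456)
dT = 26.350 K


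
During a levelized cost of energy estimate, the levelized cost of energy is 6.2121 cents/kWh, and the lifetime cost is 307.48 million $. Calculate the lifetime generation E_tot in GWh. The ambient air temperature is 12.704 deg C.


E_tot = C_tot / LCOE * 100
E_tot = 307.48 / 6.2121 * 100
E_tot = 4949.7 GWh


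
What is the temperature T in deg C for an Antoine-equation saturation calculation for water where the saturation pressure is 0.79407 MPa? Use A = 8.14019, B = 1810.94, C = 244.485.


T = B / (A - log10(P_sat * 760 / 0.101325)) - C
T = 1810.94 / (8.14019 - log10(0.79407 * 760 / 0.101325)) - 244.485
T = 170.37 deg C


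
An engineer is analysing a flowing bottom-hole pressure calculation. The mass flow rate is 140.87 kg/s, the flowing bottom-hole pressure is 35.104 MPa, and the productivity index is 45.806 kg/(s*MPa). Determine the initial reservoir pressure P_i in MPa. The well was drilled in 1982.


P_i = P_wf + mdot / PI
P_i = 35.104 + 140.87 / 45.806
P_i = 38.179 MPa


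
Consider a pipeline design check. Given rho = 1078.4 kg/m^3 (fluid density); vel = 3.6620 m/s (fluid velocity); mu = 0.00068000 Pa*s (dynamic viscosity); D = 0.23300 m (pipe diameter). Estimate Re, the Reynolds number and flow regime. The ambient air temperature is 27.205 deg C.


Step 1: Re = rho*vel*D/mu = 1078.4*3.662*0.233/0.00068 = 1.3531e+06
Step 2: Re = 1.3531e+06 > 4000, so flow is turbulent.
Re = 1.3531e+06 (turbulent)


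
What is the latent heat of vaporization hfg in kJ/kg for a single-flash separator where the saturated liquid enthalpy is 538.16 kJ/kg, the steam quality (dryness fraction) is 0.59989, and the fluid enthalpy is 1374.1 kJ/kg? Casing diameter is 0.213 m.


hfg = (h - hf) / x
hfg = (1374.1 - 538.16) / 0.59989
hfg = 1393.5 kJ/kg


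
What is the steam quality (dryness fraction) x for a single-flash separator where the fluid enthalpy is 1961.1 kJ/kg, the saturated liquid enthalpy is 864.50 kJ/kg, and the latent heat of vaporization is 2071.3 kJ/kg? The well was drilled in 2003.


x = (h - hf) / hfg
x = (1961.1 - 864.50) / 2071.3
x = 0.52943


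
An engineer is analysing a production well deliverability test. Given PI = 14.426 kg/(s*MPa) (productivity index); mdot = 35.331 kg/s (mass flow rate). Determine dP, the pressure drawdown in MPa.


dP = mdot * 1000 / PI
dP = 35.331 * 1000 / 14.426
dP = 2449.120 kPa
Convert: 2449.120 kPa * 0.001 = 2.4491 MPa
dP = 2.4491 MPa


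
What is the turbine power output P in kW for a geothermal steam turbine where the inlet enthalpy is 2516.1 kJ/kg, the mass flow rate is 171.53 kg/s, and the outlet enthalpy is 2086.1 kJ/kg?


P = mdot * (h_in - h_out) / 1000
P = 171.53 * (2516.1 - 2086.1) / 1000
P = 73.75790 MW
Convert: 73.75790 MW * 1000.0 = 73758 kW
P = 73758 kW


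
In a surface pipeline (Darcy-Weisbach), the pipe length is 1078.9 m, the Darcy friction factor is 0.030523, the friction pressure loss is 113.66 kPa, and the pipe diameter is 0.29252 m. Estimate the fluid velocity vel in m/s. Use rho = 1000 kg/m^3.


vel = sqrt(dP*1000*2*D / (f*L*rho))
vel = sqrt(113.66*1000*2*0.29252 / (0.030523*1078.9*1000))
vel = 1.4210 m/s


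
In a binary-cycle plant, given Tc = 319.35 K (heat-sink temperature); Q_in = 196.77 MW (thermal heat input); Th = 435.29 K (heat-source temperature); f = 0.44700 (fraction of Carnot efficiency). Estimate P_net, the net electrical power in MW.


Step 1: eta = (1 - Tc/Th)*f = (1 - 319.35/435.29)*0.447 = 0.1190590
Step 2: P_net = eta * Q_in = 0.1190590 * 196.77 = 23.427 MW
P_net = 23.427 MW


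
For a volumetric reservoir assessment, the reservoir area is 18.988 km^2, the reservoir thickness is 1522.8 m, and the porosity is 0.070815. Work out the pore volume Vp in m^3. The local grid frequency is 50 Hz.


Vp = A * 1e6 * hr * phi
Vp = 18.988 * 1e6 * 1522.8 * 0.070815
Vp = 2.0476e+09 m^3


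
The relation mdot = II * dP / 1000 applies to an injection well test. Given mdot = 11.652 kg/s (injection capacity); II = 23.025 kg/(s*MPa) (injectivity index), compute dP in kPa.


dP = mdot * 1000 / II
dP = 11.652 * 1000 / 23.025
dP = 506.06 kPa


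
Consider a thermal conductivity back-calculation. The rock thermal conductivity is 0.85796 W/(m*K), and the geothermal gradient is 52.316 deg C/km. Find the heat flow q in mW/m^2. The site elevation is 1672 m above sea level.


q = k * grad / 1000
q = 0.85796 * 52.316 / 1000
q = 0.04488504 W/m^2
Convert: 0.04488504 W/m^2 * 1000.0 = 44.885 mW/m^2
q = 44.885 mW/m^2


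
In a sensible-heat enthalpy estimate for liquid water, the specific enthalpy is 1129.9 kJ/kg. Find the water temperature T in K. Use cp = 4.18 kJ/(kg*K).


T = h / cp
T = 1129.9 / 4.18
T = 270.3110 deg C
Convert to K: 270.3110 + 273.15 = 543.46 K
T = 543.46 K


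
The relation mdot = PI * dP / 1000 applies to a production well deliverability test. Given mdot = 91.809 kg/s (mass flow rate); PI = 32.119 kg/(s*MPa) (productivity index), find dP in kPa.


dP = mdot * 1000 / PI
dP = 91.809 * 1000 / 32.119
dP = 2858.4 kPa


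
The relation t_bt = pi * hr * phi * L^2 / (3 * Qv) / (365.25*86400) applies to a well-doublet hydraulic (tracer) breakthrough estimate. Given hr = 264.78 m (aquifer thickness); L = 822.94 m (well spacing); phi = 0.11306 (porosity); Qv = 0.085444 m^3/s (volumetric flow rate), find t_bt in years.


t_bt = pi * hr * phi * L^2 / (3 * Qv) / (365.25*86400)
t_bt = pi * 264.78 * 0.11306 * 822.94^2 / (3 * 0.085444) / (365.25*86400)
t_bt = 7.8736 years


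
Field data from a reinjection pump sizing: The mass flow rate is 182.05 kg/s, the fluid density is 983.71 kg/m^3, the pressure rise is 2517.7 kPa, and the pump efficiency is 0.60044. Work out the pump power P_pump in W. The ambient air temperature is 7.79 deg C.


P_pump = mdot * dP / (rho * eta)
P_pump = 182.05 * 2517.7 / (983.71 * 0.60044)
P_pump = 775.9933 kW
Convert: 775.9933 kW * 1000.0 = 7.7599e+05 W
P_pump = 7.7599e+05 W


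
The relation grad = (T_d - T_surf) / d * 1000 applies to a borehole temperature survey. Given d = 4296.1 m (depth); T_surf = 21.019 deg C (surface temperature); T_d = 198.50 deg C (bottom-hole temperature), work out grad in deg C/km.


grad = (T_d - T_surf) / d * 1000
grad = (198.50 - 21.019) / 4296.1 * 1000
grad = 41.312 deg C/km


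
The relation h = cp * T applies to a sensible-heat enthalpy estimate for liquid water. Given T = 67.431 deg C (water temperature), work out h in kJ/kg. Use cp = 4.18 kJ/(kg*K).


h = cp * T
h = 4.18 * 67.431
h = 281.86 kJ/kg


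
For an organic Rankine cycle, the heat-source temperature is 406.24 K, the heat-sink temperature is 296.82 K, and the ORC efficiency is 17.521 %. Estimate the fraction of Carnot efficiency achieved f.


f = (eta_orc/100) / (1 - Tc/Th)
f = (17.521/100) / (1 - 296.82/406.24)
f = 0.65050


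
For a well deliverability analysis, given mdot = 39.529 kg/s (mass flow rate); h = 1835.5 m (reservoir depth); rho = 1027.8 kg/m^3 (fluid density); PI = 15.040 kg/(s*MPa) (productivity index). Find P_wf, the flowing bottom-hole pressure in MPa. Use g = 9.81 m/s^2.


Step 1: P_i = rho*g*h/1e6 = 1027.8*9.81*1835.5/1e6 = 18.50683 MPa
Step 2: P_wf = P_i - mdot/PI = 18.50683 - 39.529/15.04 = 15.879 MPa
P_wf = 15.879 MPa


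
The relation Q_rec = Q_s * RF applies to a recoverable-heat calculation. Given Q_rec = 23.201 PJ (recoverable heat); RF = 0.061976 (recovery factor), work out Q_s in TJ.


Q_s = Q_rec / RF
Q_s = 23.201 / 0.061976
Q_s = 374.3546 PJ
Convert: 374.3546 PJ * 1000.0 = 3.7435e+05 TJ
Q_s = 3.7435e+05 TJ


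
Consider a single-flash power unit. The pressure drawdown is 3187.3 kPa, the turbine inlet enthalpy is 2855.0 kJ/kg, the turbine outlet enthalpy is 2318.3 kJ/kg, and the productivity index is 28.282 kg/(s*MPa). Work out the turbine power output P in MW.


Step 1: mdot = PI * dP / 1000 = 28.282 * 3187.3 / 1000 = 90.14322 kg/s
Step 2: P = mdot*(h_in - h_out)/1000 = 90.14322*(2855.0 - 2318.3)/1000 = 48.380 MW
P = 48.380 MW


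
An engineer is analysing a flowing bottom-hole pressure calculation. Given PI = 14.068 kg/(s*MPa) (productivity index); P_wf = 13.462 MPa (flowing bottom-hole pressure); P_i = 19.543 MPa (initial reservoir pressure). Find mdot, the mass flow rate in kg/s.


mdot = (P_i - P_wf) * PI
mdot = (19.543 - 13.462) * 14.068
mdot = 85.548 kg/s


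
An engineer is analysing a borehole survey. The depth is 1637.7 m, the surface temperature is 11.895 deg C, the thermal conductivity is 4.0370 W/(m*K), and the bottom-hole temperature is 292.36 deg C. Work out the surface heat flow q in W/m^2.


Step 1: grad = (T_d - T_surf)/d * 1000 = (292.36 - 11.895)/1637.7 * 1000 = 171.2554 deg C/km
Step 2: q = k * grad / 1000 = 4.037 * 171.2554 / 1000 = 0.69136 W/m^2
q = 0.69136 W/m^2


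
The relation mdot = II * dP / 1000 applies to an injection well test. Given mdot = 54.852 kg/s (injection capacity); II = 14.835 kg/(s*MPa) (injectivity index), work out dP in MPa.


dP = mdot * 1000 / II
dP = 54.852 * 1000 / 14.835
dP = 3697.472 kPa
Convert: 3697.472 kPa * 0.001 = 3.6975 MPa
dP = 3.6975 MPa


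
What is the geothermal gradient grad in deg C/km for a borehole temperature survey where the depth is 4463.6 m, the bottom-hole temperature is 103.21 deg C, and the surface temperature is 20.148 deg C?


grad = (T_d - T_surf) / d * 1000
grad = (103.21 - 20.148) / 4463.6 * 1000
grad = 18.609 deg C/km


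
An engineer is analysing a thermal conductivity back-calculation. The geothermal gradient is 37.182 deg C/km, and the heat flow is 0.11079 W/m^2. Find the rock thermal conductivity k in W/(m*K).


k = q / (grad / 1000)
k = 0.11079 / (37.182 / 1000)
k = 2.9797 W/(m*K)


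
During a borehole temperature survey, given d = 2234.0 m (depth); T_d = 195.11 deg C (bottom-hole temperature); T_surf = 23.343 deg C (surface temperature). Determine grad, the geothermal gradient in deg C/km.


grad = (T_d - T_surf) / d * 1000
grad = (195.11 - 23.343) / 2234.0 * 1000
grad = 76.888 deg C/km


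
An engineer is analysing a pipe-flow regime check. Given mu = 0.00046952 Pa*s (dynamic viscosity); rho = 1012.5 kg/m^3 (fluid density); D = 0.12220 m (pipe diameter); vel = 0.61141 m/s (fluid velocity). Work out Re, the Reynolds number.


Re = rho * vel * D / mu
Re = 1012.5 * 0.61141 * 0.12220 / 0.00046952
Re = 1.6112e+05


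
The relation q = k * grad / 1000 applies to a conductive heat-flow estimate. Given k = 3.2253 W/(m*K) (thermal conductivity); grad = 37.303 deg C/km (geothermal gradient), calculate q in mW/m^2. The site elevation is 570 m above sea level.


q = k * grad / 1000
q = 3.2253 * 37.303 / 1000
q = 0.1203134 W/m^2
Convert: 0.1203134 W/m^2 * 1000.0 = 120.31 mW/m^2
q = 120.31 mW/m^2


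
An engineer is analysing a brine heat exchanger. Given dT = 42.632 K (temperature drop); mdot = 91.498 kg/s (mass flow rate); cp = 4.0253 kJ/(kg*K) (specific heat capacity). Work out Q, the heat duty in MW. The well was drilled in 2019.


Q = mdot * cp * dT / 1000
Q = 91.498 * 4.0253 * 42.632 / 1000
Q = 15.702 MW


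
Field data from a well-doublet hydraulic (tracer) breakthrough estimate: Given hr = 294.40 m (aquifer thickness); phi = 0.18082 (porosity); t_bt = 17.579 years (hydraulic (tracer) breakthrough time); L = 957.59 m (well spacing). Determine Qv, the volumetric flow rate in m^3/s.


Qv = pi*hr*phi*L^2 / (3*t_bt*365.25*86400)
Qv = pi*294.40*0.18082*957.59^2 / (3*17.579*365.25*86400)
Qv = 0.092145 m^3/s


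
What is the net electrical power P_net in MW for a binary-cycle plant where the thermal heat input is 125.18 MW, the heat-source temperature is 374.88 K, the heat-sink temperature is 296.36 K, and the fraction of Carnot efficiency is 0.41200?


Step 1: eta = (1 - Tc/Th)*f = (1 - 296.36/374.88)*0.412 = 0.08629492
Step 2: P_net = eta * Q_in = 0.08629492 * 125.18 = 10.802 MW
P_net = 10.802 MW


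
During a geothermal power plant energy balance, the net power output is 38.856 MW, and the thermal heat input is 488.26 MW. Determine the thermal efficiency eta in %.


eta = W_net / Q_in * 100
eta = 38.856 / 488.26 * 100
eta = 7.9581 %


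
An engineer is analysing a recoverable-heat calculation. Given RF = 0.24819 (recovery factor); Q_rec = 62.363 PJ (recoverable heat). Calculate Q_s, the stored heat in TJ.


Q_s = Q_rec / RF
Q_s = 62.363 / 0.24819
Q_s = 251.2712 PJ
Convert: 251.2712 PJ * 1000.0 = 2.5127e+05 TJ
Q_s = 2.5127e+05 TJ


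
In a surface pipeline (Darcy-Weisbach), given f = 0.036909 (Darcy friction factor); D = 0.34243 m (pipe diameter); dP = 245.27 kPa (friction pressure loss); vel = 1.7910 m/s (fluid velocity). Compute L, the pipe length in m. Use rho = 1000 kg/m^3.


L = dP*1000*D / (f*rho*vel^2/2)
L = 245.27*1000*0.34243 / (0.036909*1000*1.7910^2/2)
L = 1418.8 m


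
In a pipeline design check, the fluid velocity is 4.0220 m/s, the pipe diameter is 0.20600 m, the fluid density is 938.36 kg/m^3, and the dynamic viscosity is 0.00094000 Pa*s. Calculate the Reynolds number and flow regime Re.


Step 1: Re = rho*vel*D/mu = 938.36*4.022*0.206/0.00094 = 8.2709e+05
Step 2: Re = 8.2709e+05 > 4000, so flow is turbulent.
Re = 8.2709e+05 (turbulent)


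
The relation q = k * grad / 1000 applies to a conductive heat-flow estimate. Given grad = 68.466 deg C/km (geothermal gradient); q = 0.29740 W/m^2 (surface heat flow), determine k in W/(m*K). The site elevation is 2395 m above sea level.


k = q * 1000 / grad
k = 0.29740 * 1000 / 68.466
k = 4.3438 W/(m*K)


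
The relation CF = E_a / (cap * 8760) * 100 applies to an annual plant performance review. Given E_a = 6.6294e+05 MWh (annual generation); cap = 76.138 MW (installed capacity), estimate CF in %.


CF = E_a / (cap * 8760) * 100
CF = 6.6294e+05 / (76.138 * 8760) * 100
CF = 99.396 %


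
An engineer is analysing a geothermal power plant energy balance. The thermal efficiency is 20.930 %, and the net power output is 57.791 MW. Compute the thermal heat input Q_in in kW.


Q_in = W_net / (eta / 100)
Q_in = 57.791 / (20.930 / 100)
Q_in = 276.1156 MW
Convert: 276.1156 MW * 1000.0 = 2.7612e+05 kW
Q_in = 2.7612e+05 kW


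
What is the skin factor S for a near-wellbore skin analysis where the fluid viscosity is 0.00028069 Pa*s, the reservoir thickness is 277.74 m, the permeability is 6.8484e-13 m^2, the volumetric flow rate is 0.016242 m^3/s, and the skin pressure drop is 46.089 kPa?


S = dP_s * 1000 * 2*pi*k*hr / (q*mu)
S = 46.089 * 1000 * 2*pi*6.8484e-13*277.74 / (0.016242*0.00028069)
S = 12.082


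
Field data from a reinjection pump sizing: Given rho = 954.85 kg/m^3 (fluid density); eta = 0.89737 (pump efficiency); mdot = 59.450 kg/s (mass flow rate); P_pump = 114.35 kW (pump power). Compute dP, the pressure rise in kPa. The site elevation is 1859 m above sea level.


dP = P_pump * rho * eta / mdot
dP = 114.35 * 954.85 * 0.89737 / 59.450
dP = 1648.1 kPa


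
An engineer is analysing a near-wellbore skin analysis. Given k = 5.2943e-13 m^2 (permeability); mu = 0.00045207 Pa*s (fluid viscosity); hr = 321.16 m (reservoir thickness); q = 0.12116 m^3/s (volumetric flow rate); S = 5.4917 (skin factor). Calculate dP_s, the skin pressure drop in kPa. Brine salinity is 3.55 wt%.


dP_s = S * q * mu / (2*pi*k*hr) / 1000
dP_s = 5.4917 * 0.12116 * 0.00045207 / (2*pi*5.2943e-13*321.16) / 1000
dP_s = 281.55 kPa


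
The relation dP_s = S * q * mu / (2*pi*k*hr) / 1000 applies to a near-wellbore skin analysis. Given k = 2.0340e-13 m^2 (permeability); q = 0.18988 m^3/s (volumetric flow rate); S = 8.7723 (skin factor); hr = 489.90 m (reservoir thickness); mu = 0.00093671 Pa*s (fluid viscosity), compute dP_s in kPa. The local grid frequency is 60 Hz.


dP_s = S * q * mu / (2*pi*k*hr) / 1000
dP_s = 8.7723 * 0.18988 * 0.00093671 / (2*pi*2.0340e-13*489.90) / 1000
dP_s = 2492.1 kPa


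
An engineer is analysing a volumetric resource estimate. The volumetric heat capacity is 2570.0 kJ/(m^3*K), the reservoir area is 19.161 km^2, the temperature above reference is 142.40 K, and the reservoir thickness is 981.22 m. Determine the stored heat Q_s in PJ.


Step 1: Vr = A*1e6*hr = 19.161*1e6*981.22 = 1.880116e+10 m^3
Step 2: Q_s = Vr*rhoc*dT/1e12 = 1.880116e+10*2570.0*142.4/1e12 = 6880.6 PJ
Q_s = 6880.6 PJ


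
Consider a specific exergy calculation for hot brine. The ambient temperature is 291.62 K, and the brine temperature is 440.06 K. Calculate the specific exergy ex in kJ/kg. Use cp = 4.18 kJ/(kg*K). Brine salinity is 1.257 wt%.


ex = cp * ((T_b - T_0) - T_0 * ln(T_b/T_0))
ex = 4.18 * ((440.06 - 291.62) - 291.62 * ln(440.06/291.62))
ex = 118.92 kJ/kg


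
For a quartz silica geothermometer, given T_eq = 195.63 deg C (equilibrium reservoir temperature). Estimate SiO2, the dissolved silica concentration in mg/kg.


SiO2 = 10^(5.19 - 1309/(T_eq + 273.15))
SiO2 = 10^(5.19 - 1309/(195.63 + 273.15))
SiO2 = 249.83 mg/kg


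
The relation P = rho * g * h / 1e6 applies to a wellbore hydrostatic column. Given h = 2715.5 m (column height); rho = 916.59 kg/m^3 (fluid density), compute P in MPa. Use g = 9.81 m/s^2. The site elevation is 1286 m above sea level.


P = rho * g * h / 1e6
P = 916.59 * 9.81 * 2715.5 / 1e6
P = 24.417 MPa


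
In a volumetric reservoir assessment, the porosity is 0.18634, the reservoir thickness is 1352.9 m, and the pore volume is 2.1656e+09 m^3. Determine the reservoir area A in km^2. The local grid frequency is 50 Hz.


A = Vp / (1e6 * hr * phi)
A = 2.1656e+09 / (1e6 * 1352.9 * 0.18634)
A = 8.5903 km^2


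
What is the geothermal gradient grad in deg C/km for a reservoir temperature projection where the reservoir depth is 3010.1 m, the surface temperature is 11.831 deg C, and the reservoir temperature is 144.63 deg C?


grad = (T_res - T_surf) / d * 1000
grad = (144.63 - 11.831) / 3010.1 * 1000
grad = 44.118 deg C/km


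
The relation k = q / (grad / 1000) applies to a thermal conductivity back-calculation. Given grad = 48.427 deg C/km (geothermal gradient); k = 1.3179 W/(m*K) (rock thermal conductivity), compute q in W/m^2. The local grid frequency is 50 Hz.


q = k * grad / 1000
q = 1.3179 * 48.427 / 1000
q = 0.063822 W/m^2


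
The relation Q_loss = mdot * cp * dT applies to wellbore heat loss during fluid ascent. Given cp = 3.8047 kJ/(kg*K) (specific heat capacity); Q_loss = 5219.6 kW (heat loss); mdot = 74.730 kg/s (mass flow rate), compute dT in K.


dT = Q_loss / (mdot * cp)
dT = 5219.6 / (74.730 * 3.8047)
dT = 18.358 K


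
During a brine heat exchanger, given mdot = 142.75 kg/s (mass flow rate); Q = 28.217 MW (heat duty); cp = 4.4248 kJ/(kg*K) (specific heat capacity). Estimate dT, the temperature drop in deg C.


dT = Q * 1000 / (mdot * cp)
dT = 28.217 * 1000 / (142.75 * 4.4248)
dT = 44.67258 K
Convert (temperature difference, 1 K = 1 deg C): 44.67258 K = 44.67258 deg C
dT = 44.673 deg C


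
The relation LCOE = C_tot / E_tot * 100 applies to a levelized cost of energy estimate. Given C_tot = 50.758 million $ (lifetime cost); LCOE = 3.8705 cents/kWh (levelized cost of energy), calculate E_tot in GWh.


E_tot = C_tot / LCOE * 100
E_tot = 50.758 / 3.8705 * 100
E_tot = 1311.4 GWh


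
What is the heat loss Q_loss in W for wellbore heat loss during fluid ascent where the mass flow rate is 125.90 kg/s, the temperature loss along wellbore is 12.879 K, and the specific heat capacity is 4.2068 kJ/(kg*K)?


Q_loss = mdot * cp * dT
Q_loss = 125.90 * 4.2068 * 12.879
Q_loss = 6821.184 kW
Convert: 6821.184 kW * 1000.0 = 6.8212e+06 W
Q_loss = 6.8212e+06 W


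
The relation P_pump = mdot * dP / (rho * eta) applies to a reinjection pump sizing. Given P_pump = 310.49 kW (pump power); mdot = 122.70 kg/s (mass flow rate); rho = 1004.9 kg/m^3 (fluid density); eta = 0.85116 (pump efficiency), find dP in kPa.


dP = P_pump * rho * eta / mdot
dP = 310.49 * 1004.9 * 0.85116 / 122.70
dP = 2164.4 kPa


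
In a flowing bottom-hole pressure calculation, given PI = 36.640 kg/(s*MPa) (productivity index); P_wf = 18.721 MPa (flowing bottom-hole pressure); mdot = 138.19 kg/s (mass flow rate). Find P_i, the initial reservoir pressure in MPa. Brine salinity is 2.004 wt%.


P_i = P_wf + mdot / PI
P_i = 18.721 + 138.19 / 36.640
P_i = 22.493 MPa


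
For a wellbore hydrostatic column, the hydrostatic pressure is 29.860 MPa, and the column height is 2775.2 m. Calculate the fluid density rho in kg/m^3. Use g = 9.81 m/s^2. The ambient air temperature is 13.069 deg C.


rho = P * 1e6 / (g * h)
rho = 29.860 * 1e6 / (9.81 * 2775.2)
rho = 1096.8 kg/m^3


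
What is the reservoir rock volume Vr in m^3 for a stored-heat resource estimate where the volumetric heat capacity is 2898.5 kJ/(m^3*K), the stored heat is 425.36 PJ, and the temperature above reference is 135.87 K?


Vr = Q_s * 1e12 / (rhoc * dT)
Vr = 425.36 * 1e12 / (2898.5 * 135.87)
Vr = 1.0801e+09 m^3


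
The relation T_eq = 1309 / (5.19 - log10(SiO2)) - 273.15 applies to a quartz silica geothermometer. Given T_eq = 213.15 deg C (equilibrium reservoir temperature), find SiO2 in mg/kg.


SiO2 = 10^(5.19 - 1309/(T_eq + 273.15))
SiO2 = 10^(5.19 - 1309/(213.15 + 273.15))
SiO2 = 314.95 mg/kg


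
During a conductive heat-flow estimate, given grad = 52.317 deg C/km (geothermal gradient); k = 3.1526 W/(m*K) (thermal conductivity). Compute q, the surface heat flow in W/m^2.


q = k * grad / 1000
q = 3.1526 * 52.317 / 1000
q = 0.16493 W/m^2


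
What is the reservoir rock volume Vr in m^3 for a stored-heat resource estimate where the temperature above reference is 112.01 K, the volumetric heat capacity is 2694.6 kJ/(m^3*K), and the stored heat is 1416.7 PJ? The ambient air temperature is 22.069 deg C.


Vr = Q_s * 1e12 / (rhoc * dT)
Vr = 1416.7 * 1e12 / (2694.6 * 112.01)
Vr = 4.6938e+09 m^3


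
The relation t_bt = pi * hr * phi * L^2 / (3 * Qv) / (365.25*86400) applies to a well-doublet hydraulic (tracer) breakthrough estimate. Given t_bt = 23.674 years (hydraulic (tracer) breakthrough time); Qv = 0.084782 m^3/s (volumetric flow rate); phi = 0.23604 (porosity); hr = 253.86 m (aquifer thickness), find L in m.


L = sqrt(t_bt*365.25*86400*3*Qv / (pi*hr*phi))
L = sqrt(23.674*365.25*86400*3*0.084782 / (pi*253.86*0.23604))
L = 1004.7 m


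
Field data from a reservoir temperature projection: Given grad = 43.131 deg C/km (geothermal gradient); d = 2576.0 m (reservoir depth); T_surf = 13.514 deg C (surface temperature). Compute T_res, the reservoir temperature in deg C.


T_res = T_surf + grad * d / 1000
T_res = 13.514 + 43.131 * 2576.0 / 1000
T_res = 124.62 deg C


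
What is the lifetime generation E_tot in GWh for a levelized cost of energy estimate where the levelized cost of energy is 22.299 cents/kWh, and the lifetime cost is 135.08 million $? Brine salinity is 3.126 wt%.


E_tot = C_tot / LCOE * 100
E_tot = 135.08 / 22.299 * 100
E_tot = 605.77 GWh


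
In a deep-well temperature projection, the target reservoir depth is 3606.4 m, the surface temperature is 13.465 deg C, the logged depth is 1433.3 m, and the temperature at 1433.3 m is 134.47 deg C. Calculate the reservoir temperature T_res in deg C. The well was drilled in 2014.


Step 1: grad = (T_d1 - T_surf)/d1 * 1000 = (134.47 - 13.465)/1433.3 * 1000 = 84.42406 deg C/km
Step 2: T_res = T_surf + grad*d2/1000 = 13.465 + 84.42406*3606.4/1000 = 317.93 deg C
T_res = 317.93 deg C


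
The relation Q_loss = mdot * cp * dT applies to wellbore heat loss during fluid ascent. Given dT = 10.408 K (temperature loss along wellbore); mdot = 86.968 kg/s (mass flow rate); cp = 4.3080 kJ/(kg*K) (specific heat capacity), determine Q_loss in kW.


Q_loss = mdot * cp * dT
Q_loss = 86.968 * 4.3080 * 10.408
Q_loss = 3899.4 kW


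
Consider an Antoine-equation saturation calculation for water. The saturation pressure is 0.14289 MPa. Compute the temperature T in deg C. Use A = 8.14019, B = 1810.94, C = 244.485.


T = B / (A - log10(P_sat * 760 / 0.101325)) - C
T = 1810.94 / (8.14019 - log10(0.14289 * 760 / 0.101325)) - 244.485
T = 109.90 deg C


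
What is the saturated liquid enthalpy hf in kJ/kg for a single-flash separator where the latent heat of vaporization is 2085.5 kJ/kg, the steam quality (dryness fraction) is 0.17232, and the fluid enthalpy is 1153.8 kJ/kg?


hf = h - x * hfg
hf = 1153.8 - 0.17232 * 2085.5
hf = 794.43 kJ/kg


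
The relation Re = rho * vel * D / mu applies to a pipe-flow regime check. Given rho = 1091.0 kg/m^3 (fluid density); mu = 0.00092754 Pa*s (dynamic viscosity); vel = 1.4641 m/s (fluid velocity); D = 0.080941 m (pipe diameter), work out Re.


Re = rho * vel * D / mu
Re = 1091.0 * 1.4641 * 0.080941 / 0.00092754
Re = 1.3939e+05


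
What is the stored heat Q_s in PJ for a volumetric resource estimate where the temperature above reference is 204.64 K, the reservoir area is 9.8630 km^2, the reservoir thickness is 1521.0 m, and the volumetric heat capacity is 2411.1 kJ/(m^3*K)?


Step 1: Vr = A*1e6*hr = 9.863*1e6*1521.0 = 1.500162e+10 m^3
Step 2: Q_s = Vr*rhoc*dT/1e12 = 1.500162e+10*2411.1*204.64/1e12 = 7401.9 PJ
Q_s = 7401.9 PJ


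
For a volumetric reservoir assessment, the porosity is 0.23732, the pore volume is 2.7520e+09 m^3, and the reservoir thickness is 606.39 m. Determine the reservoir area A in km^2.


A = Vp / (1e6 * hr * phi)
A = 2.7520e+09 / (1e6 * 606.39 * 0.23732)
A = 19.123 km^2


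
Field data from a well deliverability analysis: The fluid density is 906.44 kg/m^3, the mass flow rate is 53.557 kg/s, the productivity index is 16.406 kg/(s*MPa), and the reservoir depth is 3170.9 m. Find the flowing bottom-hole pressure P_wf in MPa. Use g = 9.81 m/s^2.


Step 1: P_i = rho*g*h/1e6 = 906.44*9.81*3170.9/1e6 = 28.19620 MPa
Step 2: P_wf = P_i - mdot/PI = 28.19620 - 53.557/16.406 = 24.932 MPa
P_wf = 24.932 MPa


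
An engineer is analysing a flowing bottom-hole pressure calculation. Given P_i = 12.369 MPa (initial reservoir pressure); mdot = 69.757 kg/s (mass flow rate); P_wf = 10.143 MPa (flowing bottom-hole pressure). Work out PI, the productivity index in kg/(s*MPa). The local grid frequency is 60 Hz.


PI = mdot / (P_i - P_wf)
PI = 69.757 / (12.369 - 10.143)
PI = 31.337 kg/(s*MPa)


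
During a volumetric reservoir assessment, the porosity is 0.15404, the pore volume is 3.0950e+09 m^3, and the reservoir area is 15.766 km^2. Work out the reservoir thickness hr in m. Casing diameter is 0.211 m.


hr = Vp / (A * 1e6 * phi)
hr = 3.0950e+09 / (15.766 * 1e6 * 0.15404)
hr = 1274.4 m


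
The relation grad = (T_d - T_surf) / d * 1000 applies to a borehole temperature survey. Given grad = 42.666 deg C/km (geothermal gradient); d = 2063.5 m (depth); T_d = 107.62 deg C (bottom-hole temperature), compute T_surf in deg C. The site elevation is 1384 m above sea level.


T_surf = T_d - grad * d / 1000
T_surf = 107.62 - 42.666 * 2063.5 / 1000
T_surf = 19.579 deg C


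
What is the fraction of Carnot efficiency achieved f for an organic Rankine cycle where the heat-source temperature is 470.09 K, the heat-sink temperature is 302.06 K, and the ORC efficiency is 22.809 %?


f = (eta_orc/100) / (1 - Tc/Th)
f = (22.809/100) / (1 - 302.06/470.09)
f = 0.63812


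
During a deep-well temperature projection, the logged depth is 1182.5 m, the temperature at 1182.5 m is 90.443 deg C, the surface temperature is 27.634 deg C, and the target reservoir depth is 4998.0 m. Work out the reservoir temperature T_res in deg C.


Step 1: grad = (T_d1 - T_surf)/d1 * 1000 = (90.443 - 27.634)/1182.5 * 1000 = 53.11543 deg C/km
Step 2: T_res = T_surf + grad*d2/1000 = 27.634 + 53.11543*4998.0/1000 = 293.10 deg C
T_res = 293.10 deg C


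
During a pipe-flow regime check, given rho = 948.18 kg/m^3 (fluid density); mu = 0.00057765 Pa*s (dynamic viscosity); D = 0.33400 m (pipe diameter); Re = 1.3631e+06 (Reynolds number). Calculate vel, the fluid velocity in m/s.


vel = Re * mu / (rho * D)
vel = 1.3631e+06 * 0.00057765 / (948.18 * 0.33400)
vel = 2.4863 m/s


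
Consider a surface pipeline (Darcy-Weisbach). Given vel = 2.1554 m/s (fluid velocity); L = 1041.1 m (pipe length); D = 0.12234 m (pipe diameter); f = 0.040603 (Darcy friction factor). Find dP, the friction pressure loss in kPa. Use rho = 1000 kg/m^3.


dP = f * (L/D) * (rho*vel^2/2) / 1000
dP = 0.040603 * (1041.1/0.12234) * (1000*2.1554^2/2) / 1000
dP = 802.62 kPa


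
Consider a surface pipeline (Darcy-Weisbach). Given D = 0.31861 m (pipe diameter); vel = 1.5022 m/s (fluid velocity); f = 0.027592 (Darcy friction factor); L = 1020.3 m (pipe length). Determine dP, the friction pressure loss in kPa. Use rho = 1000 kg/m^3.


dP = f * (L/D) * (rho*vel^2/2) / 1000
dP = 0.027592 * (1020.3/0.31861) * (1000*1.5022^2/2) / 1000
dP = 99.696 kPa


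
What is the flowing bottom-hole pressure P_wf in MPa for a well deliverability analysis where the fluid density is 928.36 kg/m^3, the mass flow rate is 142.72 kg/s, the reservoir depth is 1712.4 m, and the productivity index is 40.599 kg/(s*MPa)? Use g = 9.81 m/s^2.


Step 1: P_i = rho*g*h/1e6 = 928.36*9.81*1712.4/1e6 = 15.59519 MPa
Step 2: P_wf = P_i - mdot/PI = 15.59519 - 142.72/40.599 = 12.080 MPa
P_wf = 12.080 MPa


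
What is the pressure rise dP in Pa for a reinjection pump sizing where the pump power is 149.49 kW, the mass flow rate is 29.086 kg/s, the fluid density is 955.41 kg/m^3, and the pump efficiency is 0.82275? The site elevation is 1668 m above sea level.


dP = P_pump * rho * eta / mdot
dP = 149.49 * 955.41 * 0.82275 / 29.086
dP = 4040.041 kPa
Convert: 4040.041 kPa * 1000.0 = 4.0400e+06 Pa
dP = 4.0400e+06 Pa


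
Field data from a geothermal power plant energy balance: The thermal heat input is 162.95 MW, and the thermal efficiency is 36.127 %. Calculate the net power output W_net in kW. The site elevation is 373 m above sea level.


W_net = eta / 100 * Q_in
W_net = 36.127 / 100 * 162.95
W_net = 58.86895 MW
Convert: 58.86895 MW * 1000.0 = 58869 kW
W_net = 58869 kW


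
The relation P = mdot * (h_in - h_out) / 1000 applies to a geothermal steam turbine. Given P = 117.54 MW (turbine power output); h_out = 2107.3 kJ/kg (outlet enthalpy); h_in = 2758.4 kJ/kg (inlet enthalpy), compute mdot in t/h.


mdot = P * 1000 / (h_in - h_out)
mdot = 117.54 * 1000 / (2758.4 - 2107.3)
mdot = 180.5253 kg/s
Convert: 180.5253 kg/s * 3.6 = 649.89 t/h
mdot = 649.89 t/h


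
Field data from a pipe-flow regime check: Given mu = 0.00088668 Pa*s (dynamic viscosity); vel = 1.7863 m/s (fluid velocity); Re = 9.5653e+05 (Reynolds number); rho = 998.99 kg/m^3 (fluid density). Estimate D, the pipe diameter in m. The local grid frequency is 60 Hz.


D = Re * mu / (rho * vel)
D = 9.5653e+05 * 0.00088668 / (998.99 * 1.7863)
D = 0.47528 m


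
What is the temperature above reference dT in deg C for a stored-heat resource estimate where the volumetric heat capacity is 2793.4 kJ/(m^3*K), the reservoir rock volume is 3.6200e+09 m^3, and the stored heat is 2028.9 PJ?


dT = Q_s * 1e12 / (Vr * rhoc)
dT = 2028.9 * 1e12 / (3.6200e+09 * 2793.4)
dT = 200.6407 K
Convert (temperature difference, 1 K = 1 deg C): 200.6407 K = 200.6407 deg C
dT = 200.64 deg C


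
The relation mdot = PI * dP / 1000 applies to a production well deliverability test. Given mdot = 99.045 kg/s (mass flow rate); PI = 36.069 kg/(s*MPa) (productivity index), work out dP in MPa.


dP = mdot * 1000 / PI
dP = 99.045 * 1000 / 36.069
dP = 2745.987 kPa
Convert: 2745.987 kPa * 0.001 = 2.7460 MPa
dP = 2.7460 MPa


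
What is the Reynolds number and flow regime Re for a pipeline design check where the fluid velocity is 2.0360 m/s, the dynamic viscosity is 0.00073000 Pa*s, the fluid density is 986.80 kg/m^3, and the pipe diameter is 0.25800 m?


Step 1: Re = rho*vel*D/mu = 986.8*2.036*0.258/0.00073 = 7.1007e+05
Step 2: Re = 7.1007e+05 > 4000, so flow is turbulent.
Re = 7.1007e+05 (turbulent)


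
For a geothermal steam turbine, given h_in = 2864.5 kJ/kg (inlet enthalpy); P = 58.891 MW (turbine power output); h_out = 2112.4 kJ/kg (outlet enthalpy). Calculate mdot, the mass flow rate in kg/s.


mdot = P * 1000 / (h_in - h_out)
mdot = 58.891 * 1000 / (2864.5 - 2112.4)
mdot = 78.302 kg/s


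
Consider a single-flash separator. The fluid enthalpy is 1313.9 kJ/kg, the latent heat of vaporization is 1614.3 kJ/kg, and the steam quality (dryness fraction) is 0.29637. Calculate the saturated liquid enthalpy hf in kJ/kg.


hf = h - x * hfg
hf = 1313.9 - 0.29637 * 1614.3
hf = 835.47 kJ/kg


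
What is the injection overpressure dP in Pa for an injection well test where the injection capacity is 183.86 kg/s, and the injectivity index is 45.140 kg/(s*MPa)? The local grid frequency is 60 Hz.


dP = mdot * 1000 / II
dP = 183.86 * 1000 / 45.140
dP = 4073.106 kPa
Convert: 4073.106 kPa * 1000.0 = 4.0731e+06 Pa
dP = 4.0731e+06 Pa


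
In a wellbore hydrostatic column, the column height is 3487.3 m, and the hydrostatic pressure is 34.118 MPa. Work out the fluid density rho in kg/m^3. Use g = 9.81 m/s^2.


rho = P * 1e6 / (g * h)
rho = 34.118 * 1e6 / (9.81 * 3487.3)
rho = 997.30 kg/m^3


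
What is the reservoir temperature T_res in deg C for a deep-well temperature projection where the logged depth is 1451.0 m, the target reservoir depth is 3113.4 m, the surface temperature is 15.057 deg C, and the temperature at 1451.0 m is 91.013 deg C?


Step 1: grad = (T_d1 - T_surf)/d1 * 1000 = (91.013 - 15.057)/1451.0 * 1000 = 52.34735 deg C/km
Step 2: T_res = T_surf + grad*d2/1000 = 15.057 + 52.34735*3113.4/1000 = 178.04 deg C
T_res = 178.04 deg C


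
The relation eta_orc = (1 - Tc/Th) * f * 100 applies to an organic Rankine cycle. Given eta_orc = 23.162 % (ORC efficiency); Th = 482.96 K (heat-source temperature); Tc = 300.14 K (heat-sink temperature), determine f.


f = (eta_orc/100) / (1 - Tc/Th)
f = (23.162/100) / (1 - 300.14/482.96)
f = 0.61188


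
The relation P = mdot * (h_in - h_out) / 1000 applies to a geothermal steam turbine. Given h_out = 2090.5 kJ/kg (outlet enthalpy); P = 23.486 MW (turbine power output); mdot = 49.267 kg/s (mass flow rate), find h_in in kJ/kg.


h_in = h_out + P * 1000 / mdot
h_in = 2090.5 + 23.486 * 1000 / 49.267
h_in = 2567.2 kJ/kg


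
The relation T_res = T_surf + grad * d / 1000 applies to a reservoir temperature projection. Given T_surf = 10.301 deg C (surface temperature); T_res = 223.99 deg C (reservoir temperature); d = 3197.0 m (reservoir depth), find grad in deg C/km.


grad = (T_res - T_surf) / d * 1000
grad = (223.99 - 10.301) / 3197.0 * 1000
grad = 66.840 deg C/km


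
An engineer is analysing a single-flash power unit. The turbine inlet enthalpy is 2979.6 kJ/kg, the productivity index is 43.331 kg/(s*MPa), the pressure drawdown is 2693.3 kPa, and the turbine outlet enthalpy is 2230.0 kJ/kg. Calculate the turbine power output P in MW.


Step 1: mdot = PI * dP / 1000 = 43.331 * 2693.3 / 1000 = 116.7034 kg/s
Step 2: P = mdot*(h_in - h_out)/1000 = 116.7034*(2979.6 - 2230.0)/1000 = 87.481 MW
P = 87.481 MW


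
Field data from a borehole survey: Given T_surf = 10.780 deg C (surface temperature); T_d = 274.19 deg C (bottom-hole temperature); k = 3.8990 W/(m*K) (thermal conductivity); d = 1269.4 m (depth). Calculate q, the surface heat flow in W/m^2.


Step 1: grad = (T_d - T_surf)/d * 1000 = (274.19 - 10.78)/1269.4 * 1000 = 207.5075 deg C/km
Step 2: q = k * grad / 1000 = 3.899 * 207.5075 / 1000 = 0.80907 W/m^2
q = 0.80907 W/m^2


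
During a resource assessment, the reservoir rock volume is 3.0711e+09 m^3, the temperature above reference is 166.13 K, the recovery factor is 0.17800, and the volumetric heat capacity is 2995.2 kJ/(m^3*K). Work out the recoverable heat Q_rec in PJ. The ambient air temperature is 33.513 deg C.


Step 1: Q_s = Vr*rhoc*dT/1e12 = 3.0711e+09*2995.2*166.13/1e12 = 1528.157 PJ
Step 2: Q_rec = Q_s * RF = 1528.157 * 0.178 = 272.01 PJ
Q_rec = 272.01 PJ


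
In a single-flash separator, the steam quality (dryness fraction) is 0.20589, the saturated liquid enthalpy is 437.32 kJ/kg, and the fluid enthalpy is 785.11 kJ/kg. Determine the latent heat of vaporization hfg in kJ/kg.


hfg = (h - hf) / x
hfg = (785.11 - 437.32) / 0.20589
hfg = 1689.2 kJ/kg


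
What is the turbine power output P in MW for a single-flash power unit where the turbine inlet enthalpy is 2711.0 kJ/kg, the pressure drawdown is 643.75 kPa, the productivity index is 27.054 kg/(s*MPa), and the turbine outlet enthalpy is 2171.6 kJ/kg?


Step 1: mdot = PI * dP / 1000 = 27.054 * 643.75 / 1000 = 17.41601 kg/s
Step 2: P = mdot*(h_in - h_out)/1000 = 17.41601*(2711.0 - 2171.6)/1000 = 9.3942 MW
P = 9.3942 MW


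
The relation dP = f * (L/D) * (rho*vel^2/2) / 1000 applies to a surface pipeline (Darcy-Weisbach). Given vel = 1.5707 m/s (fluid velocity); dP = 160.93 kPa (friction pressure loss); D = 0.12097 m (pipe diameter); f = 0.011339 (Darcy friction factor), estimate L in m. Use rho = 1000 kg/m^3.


L = dP*1000*D / (f*rho*vel^2/2)
L = 160.93*1000*0.12097 / (0.011339*1000*1.5707^2/2)
L = 1391.8 m


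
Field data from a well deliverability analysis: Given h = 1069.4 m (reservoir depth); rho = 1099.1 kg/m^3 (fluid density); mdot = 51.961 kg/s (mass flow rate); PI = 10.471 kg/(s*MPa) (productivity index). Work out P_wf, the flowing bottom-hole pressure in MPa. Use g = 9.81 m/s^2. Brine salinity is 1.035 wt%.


Step 1: P_i = rho*g*h/1e6 = 1099.1*9.81*1069.4/1e6 = 11.53045 MPa
Step 2: P_wf = P_i - mdot/PI = 11.53045 - 51.961/10.471 = 6.5681 MPa
P_wf = 6.5681 MPa


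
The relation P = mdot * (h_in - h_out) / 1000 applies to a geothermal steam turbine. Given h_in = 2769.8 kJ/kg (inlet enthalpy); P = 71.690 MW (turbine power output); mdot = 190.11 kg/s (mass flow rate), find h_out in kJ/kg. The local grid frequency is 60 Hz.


h_out = h_in - P * 1000 / mdot
h_out = 2769.8 - 71.690 * 1000 / 190.11
h_out = 2392.7 kJ/kg


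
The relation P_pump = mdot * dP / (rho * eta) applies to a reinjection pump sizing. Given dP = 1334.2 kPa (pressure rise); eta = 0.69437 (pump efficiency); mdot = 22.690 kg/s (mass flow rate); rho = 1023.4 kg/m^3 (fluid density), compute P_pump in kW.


P_pump = mdot * dP / (rho * eta)
P_pump = 22.690 * 1334.2 / (1023.4 * 0.69437)
P_pump = 42.601 kW


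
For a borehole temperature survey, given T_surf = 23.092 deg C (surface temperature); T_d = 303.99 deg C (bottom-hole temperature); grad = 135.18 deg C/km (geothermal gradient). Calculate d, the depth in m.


d = (T_d - T_surf) / grad * 1000
d = (303.99 - 23.092) / 135.18 * 1000
d = 2078.0 m


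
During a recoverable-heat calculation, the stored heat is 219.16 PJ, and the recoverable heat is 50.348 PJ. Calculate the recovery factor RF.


RF = Q_rec / Q_s
RF = 50.348 / 219.16
RF = 0.22973


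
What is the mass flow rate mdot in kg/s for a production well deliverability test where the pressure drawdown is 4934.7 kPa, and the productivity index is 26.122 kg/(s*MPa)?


mdot = PI * dP / 1000
mdot = 26.122 * 4934.7 / 1000
mdot = 128.90 kg/s


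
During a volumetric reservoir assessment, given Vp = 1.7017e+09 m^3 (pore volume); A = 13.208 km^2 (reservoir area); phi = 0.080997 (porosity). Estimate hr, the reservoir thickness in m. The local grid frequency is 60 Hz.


hr = Vp / (A * 1e6 * phi)
hr = 1.7017e+09 / (13.208 * 1e6 * 0.080997)
hr = 1590.7 m


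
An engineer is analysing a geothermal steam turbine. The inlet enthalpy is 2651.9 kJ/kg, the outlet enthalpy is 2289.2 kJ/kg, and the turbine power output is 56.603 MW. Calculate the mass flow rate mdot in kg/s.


mdot = P * 1000 / (h_in - h_out)
mdot = 56.603 * 1000 / (2651.9 - 2289.2)
mdot = 156.06 kg/s
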